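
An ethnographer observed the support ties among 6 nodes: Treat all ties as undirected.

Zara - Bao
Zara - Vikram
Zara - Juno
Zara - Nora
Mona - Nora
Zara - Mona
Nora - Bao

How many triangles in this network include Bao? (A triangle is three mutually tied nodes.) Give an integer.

1

Bao's neighbors: Nora and Zara.
Neighbor pairs that are themselves tied: Bao–Nora–Zara. Each forms one triangle with Bao, for 1 in total.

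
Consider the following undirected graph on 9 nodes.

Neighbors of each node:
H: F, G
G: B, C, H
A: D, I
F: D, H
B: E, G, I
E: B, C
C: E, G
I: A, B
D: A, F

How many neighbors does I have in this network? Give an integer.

2

I is directly tied to A and B. That is 2 neighbors, so the degree of I is 2.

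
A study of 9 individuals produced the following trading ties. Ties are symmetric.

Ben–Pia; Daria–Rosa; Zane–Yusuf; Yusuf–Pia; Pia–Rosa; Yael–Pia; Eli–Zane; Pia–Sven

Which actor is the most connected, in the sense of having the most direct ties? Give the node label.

Pia

Degrees — Ben:1, Daria:1, Eli:1, Pia:5, Rosa:2, Sven:1, Yael:1, Yusuf:2, Zane:2.
The maximum is 5, attained only by Pia.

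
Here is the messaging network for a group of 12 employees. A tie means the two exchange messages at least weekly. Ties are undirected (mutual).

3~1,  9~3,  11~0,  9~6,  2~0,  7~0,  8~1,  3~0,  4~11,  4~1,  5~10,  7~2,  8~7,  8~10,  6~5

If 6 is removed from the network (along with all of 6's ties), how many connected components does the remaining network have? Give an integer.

6's neighbors (5 and 9) remain reachable from one another through other ties, so the rest of the network stays in one piece.

1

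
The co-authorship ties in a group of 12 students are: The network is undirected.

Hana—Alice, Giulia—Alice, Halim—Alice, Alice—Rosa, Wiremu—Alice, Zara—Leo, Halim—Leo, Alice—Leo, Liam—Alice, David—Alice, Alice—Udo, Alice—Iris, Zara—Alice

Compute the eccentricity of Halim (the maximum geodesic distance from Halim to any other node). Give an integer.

Distances from Halim: Alice:1, David:2, Giulia:2, Hana:2, Iris:2, Leo:1, Liam:2, Rosa:2, Udo:2, Wiremu:2, Zara:2.
The largest is 2 (to Iris, Rosa, Zara, Giulia, Udo, Wiremu, Liam, Hana, and David), so the eccentricity of Halim is 2.

2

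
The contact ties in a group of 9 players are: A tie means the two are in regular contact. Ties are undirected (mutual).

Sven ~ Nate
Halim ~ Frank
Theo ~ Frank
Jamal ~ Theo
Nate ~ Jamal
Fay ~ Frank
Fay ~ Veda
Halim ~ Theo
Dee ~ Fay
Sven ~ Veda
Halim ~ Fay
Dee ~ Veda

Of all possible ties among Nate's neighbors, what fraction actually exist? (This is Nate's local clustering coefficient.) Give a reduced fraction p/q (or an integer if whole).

Nate's neighbors: Jamal and Sven (k = 2).
Possible neighbor pairs: C(2,2) = 1. Edges among them: none → e = 0.
Clustering(Nate) = 0/1.

0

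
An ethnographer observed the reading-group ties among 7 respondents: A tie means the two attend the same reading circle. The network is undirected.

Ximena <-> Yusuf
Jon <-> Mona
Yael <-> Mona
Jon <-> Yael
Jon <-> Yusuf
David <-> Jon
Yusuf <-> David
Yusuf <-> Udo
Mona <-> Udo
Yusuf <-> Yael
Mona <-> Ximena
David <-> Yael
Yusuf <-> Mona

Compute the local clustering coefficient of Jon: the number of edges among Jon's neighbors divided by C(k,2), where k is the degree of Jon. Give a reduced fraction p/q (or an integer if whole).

Jon's neighbors: David, Mona, Yael, and Yusuf (k = 4).
Possible neighbor pairs: C(4,2) = 6. Edges among them: David–Yael, David–Yusuf, Mona–Yael, Mona–Yusuf, Yael–Yusuf → e = 5.
Clustering(Jon) = 5/6.

5/6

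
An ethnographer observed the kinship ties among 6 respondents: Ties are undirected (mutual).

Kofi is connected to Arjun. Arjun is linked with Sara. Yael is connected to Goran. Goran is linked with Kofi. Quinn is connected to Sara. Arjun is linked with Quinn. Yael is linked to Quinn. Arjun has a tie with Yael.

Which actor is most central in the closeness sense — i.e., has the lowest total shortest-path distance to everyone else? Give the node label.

Farness (sum of distances to all others) for each node — Arjun:6, Goran:9, Kofi:8, Quinn:7, Sara:9, Yael:7.
The smallest farness is 6, for Arjun, so Arjun has the highest closeness.

Arjun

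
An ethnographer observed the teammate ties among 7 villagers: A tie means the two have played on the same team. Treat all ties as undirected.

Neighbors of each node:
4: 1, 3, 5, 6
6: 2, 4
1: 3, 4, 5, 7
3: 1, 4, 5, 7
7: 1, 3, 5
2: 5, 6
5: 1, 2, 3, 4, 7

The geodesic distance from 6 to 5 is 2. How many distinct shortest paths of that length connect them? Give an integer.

2

The shortest distance is 2. The length-2 paths are: 6–2–5; 6–4–5.
That gives 2 distinct shortest paths.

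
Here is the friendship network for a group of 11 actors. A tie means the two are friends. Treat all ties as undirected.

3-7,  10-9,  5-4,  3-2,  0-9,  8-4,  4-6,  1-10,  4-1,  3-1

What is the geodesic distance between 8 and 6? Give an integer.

2

One shortest route is 8 – 4 – 6, which uses 2 edges, and 8 and 6 are not directly tied, so nothing shorter exists. So d(8,6) = 2.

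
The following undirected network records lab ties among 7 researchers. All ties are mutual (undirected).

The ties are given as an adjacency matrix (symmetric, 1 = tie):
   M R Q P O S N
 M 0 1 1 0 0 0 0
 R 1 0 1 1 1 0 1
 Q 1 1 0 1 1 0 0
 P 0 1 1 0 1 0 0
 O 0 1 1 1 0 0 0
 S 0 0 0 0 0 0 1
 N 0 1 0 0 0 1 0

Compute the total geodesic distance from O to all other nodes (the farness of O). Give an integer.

10

Distances from O: M:2, N:2, P:1, Q:1, R:1, S:3.
Sum = 2 + 2 + 1 + 1 + 1 + 3 = 10.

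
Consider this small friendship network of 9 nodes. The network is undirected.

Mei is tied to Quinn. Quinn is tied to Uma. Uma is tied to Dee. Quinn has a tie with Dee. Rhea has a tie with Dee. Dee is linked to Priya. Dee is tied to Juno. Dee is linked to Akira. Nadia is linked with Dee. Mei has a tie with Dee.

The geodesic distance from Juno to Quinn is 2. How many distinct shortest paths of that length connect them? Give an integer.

The shortest distance is 2, and the only length-2 path is Juno–Dee–Quinn. So there is exactly 1 shortest path.

1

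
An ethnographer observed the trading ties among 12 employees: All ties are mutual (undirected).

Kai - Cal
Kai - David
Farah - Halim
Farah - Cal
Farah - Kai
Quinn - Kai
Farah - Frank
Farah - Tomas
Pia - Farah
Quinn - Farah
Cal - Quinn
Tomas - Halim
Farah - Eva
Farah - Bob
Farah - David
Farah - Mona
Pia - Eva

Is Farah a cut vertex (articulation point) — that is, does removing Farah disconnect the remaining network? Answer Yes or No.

Yes

Removing Farah leaves {Eva and Pia} with no path to {Cal, David, Kai, and Quinn}, so the network splits into 6 components. Farah is a cut vertex.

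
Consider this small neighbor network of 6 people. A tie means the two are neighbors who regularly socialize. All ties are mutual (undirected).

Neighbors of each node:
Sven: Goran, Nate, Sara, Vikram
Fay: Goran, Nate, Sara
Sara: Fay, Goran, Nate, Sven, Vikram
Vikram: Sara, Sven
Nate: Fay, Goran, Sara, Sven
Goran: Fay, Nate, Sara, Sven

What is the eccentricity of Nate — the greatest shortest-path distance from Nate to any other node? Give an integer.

2

Distances from Nate: Fay:1, Goran:1, Sara:1, Sven:1, Vikram:2.
The largest is 2 (to Vikram), so the eccentricity of Nate is 2.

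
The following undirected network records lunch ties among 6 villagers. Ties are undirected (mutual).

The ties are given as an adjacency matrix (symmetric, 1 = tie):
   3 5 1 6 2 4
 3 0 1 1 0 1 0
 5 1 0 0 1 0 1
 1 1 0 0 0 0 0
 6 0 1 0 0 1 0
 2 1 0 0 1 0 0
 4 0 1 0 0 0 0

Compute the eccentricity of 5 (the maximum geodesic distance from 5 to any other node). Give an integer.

2

Distances from 5: 1:2, 2:2, 3:1, 4:1, 6:1.
The largest is 2 (to 1 and 2), so the eccentricity of 5 is 2.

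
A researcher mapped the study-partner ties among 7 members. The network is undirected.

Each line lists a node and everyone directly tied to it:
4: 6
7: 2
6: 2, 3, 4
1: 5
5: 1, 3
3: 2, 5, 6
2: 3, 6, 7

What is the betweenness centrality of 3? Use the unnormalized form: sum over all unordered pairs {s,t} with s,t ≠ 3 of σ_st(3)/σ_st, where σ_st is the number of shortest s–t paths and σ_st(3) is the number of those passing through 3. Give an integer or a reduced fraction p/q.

8

Pairs whose geodesics pass through 3 — 6–5: 1; 6–1: 1; 7–5: 1; 7–1: 1; 4–5: 1; 4–1: 1; 5–2: 1; 1–2: 1.
All other pairs contribute 0.
Summing the contributions gives betweenness(3) = 8.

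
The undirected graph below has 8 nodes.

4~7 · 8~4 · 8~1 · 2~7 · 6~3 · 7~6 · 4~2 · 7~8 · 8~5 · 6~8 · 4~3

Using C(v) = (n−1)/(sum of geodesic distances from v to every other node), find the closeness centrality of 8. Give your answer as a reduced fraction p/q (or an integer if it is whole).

7/9

Distances from 8: 1:1, 2:2, 3:2, 4:1, 5:1, 6:1, 7:1. Sum = 9.
n = 8, so closeness = 7/9.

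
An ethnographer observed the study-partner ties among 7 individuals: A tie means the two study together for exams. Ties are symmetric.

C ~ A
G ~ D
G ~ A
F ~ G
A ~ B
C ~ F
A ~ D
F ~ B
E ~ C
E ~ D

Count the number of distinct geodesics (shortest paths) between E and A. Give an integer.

2

The shortest distance is 2. The length-2 paths are: E–C–A; E–D–A.
That gives 2 distinct shortest paths.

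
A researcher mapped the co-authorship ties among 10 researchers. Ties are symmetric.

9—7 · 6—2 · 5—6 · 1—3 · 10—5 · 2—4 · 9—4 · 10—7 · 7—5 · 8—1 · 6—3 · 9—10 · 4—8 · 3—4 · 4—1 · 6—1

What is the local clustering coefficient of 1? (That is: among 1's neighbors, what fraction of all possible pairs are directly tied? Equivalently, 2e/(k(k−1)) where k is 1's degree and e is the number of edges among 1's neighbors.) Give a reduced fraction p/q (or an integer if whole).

1/2

1's neighbors: 3, 4, 6, and 8 (k = 4).
Possible neighbor pairs: C(4,2) = 6. Edges among them: 3–4, 3–6, 4–8 → e = 3.
Clustering(1) = 3/6 = 1/2.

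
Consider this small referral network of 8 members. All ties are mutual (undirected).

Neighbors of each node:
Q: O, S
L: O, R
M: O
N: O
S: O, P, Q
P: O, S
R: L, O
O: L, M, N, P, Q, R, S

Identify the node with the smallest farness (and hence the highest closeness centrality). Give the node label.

Farness (sum of distances to all others) for each node — L:12, M:13, N:13, O:7, P:12, Q:12, R:12, S:11.
The smallest farness is 7, for O, so O has the highest closeness.

O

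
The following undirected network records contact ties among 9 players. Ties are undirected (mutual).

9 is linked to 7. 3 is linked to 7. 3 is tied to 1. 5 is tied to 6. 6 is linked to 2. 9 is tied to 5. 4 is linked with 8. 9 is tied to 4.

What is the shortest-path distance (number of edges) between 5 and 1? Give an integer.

One shortest route is 5 – 9 – 7 – 3 – 1, which uses 4 edges, and at distance 3 from 5 we only reach {3, 8}, which does not include 1. So d(5,1) = 4.

4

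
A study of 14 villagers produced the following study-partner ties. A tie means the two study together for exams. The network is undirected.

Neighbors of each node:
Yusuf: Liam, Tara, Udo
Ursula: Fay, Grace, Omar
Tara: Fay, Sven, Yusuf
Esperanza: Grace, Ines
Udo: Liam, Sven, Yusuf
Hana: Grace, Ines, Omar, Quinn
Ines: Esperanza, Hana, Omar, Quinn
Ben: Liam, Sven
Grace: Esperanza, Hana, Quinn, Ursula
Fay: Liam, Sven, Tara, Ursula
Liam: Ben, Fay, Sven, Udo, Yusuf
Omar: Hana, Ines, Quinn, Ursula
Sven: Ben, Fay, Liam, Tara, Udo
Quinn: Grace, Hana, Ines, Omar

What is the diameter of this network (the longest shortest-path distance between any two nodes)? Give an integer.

5

Eccentricity of each node (its greatest distance to any other): Ben:5, Esperanza:5, Fay:3, Grace:4, Hana:5, Ines:5, Liam:4, Omar:4, Quinn:5, Sven:4, Tara:4, Udo:5, Ursula:3, Yusuf:5.
The maximum eccentricity is 5, realized for instance by the pair Udo–Hana via Udo – Sven – Fay – Ursula – Grace – Hana. So the diameter is 5.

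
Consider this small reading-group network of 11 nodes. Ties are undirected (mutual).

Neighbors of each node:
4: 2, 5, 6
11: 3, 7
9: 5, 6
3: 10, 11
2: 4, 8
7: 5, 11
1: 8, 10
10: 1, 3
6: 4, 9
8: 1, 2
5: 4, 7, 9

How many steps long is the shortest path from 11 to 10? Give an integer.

2

One shortest route is 11 – 3 – 10, which uses 2 edges, and 11 and 10 are not directly tied, so nothing shorter exists. So d(11,10) = 2.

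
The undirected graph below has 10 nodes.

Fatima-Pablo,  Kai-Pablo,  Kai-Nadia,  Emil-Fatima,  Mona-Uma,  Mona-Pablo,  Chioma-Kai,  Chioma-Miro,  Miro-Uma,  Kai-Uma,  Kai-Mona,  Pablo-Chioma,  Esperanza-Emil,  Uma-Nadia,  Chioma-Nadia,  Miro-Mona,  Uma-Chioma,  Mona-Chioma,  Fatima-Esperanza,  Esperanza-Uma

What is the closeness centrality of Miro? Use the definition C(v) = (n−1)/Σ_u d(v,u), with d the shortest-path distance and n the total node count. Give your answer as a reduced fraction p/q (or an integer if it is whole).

Distances from Miro: Chioma:1, Emil:3, Esperanza:2, Fatima:3, Kai:2, Mona:1, Nadia:2, Pablo:2, Uma:1. Sum = 17.
n = 10, so closeness = 9/17.

9/17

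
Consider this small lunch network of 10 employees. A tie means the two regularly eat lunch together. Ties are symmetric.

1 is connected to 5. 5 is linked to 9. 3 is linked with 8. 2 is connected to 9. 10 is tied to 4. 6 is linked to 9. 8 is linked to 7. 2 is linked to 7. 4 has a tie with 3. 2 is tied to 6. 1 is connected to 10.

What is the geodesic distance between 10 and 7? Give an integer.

4

One shortest route is 10 – 4 – 3 – 8 – 7, which uses 4 edges, and at distance 3 from 10 we only reach {8, 9}, which does not include 7. So d(10,7) = 4.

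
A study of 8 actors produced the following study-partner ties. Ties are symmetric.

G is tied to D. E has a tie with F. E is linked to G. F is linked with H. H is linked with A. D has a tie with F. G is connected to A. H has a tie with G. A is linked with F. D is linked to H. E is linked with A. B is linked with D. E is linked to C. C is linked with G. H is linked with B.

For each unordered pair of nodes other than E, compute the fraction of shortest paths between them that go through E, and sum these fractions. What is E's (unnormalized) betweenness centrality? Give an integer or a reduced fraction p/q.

7/4

Pairs whose geodesics pass through E — C–F: 1; C–A: 1/2; G–F: 1/4.
All other pairs contribute 0.
Summing the contributions gives betweenness(E) = 7/4.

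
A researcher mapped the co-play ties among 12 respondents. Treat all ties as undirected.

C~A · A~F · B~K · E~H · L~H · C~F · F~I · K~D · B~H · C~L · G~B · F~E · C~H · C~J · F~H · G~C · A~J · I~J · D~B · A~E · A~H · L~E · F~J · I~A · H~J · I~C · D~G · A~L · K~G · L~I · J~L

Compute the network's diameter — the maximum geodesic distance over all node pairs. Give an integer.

3

Eccentricity of each node (its greatest distance to any other): A:3, B:3, C:2, D:3, E:3, F:3, G:3, H:2, I:3, J:3, K:3, L:3.
The maximum eccentricity is 3, realized for instance by the pair D–F via D – G – C – F. So the diameter is 3.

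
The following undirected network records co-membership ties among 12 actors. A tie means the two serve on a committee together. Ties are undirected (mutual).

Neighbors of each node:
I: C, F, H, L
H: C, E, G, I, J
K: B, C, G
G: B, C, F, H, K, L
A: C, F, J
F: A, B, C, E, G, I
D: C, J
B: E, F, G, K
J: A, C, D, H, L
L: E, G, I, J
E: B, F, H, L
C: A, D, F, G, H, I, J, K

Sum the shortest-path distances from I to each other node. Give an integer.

Distances from I: A:2, B:2, C:1, D:2, E:2, F:1, G:2, H:1, J:2, K:2, L:1.
Sum = 2 + 2 + 1 + 2 + 2 + 1 + 2 + 1 + 2 + 2 + 1 = 18.

18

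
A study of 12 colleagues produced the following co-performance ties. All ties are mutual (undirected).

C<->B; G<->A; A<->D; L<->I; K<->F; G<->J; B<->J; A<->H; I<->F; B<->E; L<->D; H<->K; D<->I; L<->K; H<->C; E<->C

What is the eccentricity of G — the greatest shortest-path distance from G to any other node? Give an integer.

4

Distances from G: A:1, B:2, C:3, D:2, E:3, F:4, H:2, I:3, J:1, K:3, L:3.
The largest is 4 (to F), so the eccentricity of G is 4.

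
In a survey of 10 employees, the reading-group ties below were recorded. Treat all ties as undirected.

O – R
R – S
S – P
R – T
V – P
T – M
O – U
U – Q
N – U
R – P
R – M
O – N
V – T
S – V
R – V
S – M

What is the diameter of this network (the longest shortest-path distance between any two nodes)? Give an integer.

4

Eccentricity of each node (its greatest distance to any other): M:4, N:3, O:2, P:4, Q:4, R:3, S:4, T:4, U:3, V:4.
The maximum eccentricity is 4, realized for instance by the pair P–Q via P – R – O – U – Q. So the diameter is 4.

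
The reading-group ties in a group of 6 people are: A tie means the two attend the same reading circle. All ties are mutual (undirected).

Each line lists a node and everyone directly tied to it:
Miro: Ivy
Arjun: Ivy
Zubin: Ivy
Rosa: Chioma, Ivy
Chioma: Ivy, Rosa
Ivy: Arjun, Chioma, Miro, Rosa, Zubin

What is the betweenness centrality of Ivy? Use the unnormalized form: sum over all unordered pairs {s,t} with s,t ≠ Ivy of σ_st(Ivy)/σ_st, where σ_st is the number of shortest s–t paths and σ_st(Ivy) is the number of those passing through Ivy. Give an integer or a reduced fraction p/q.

Pairs whose geodesics pass through Ivy — Zubin–Chioma: 1; Zubin–Miro: 1; Zubin–Arjun: 1; Zubin–Rosa: 1; Chioma–Miro: 1; Chioma–Arjun: 1; Miro–Arjun: 1; Miro–Rosa: 1; Arjun–Rosa: 1.
All other pairs contribute 0.
Summing the contributions gives betweenness(Ivy) = 9.

9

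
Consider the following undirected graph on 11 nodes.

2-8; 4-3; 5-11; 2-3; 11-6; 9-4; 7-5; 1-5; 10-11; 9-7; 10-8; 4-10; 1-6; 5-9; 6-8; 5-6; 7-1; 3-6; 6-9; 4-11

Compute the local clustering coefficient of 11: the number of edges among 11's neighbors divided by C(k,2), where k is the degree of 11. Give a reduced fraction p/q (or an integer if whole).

1/3

11's neighbors: 4, 5, 6, and 10 (k = 4).
Possible neighbor pairs: C(4,2) = 6. Edges among them: 4–10, 5–6 → e = 2.
Clustering(11) = 2/6 = 1/3.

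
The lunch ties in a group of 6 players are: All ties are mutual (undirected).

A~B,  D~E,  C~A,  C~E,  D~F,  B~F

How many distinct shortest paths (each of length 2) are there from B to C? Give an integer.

1

The shortest distance is 2, and the only length-2 path is B–A–C. So there is exactly 1 shortest path.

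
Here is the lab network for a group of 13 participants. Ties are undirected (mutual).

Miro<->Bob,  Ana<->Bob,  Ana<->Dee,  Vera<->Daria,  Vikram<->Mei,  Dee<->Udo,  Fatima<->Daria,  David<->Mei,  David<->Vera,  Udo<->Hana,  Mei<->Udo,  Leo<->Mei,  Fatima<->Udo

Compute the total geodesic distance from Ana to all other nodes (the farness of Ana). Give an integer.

36

Distances from Ana: Bob:1, Daria:4, David:4, Dee:1, Fatima:3, Hana:3, Leo:4, Mei:3, Miro:2, Udo:2, Vera:5, Vikram:4.
Sum = 1 + 4 + 4 + 1 + 3 + 3 + 4 + 3 + 2 + 2 + 5 + 4 = 36.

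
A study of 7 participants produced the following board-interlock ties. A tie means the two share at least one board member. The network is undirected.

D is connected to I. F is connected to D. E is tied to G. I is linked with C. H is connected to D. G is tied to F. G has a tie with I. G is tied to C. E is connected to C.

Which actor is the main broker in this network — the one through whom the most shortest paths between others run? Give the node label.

D

Unnormalized betweenness of each node: C:7/6, D:11/2, E:0, F:5/3, G:13/3, H:0, I:13/3.
D has the largest value, 11/2, making it the main broker — the node through which the most shortest paths run.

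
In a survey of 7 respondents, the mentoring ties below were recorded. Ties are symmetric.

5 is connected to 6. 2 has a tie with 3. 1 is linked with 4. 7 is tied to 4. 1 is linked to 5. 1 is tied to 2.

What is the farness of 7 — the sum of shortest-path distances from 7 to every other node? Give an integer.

Distances from 7: 1:2, 2:3, 3:4, 4:1, 5:3, 6:4.
Sum = 2 + 3 + 4 + 1 + 3 + 4 = 17.

17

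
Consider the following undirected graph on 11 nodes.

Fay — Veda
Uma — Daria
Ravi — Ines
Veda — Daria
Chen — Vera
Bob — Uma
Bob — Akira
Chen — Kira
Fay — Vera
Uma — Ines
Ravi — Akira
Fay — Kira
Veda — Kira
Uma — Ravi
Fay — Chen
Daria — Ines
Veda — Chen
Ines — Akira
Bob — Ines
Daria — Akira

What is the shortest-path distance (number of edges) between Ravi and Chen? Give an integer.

One shortest route is Ravi – Ines – Daria – Veda – Chen, which uses 4 edges, and at distance 3 from Ravi we only reach {Veda}, which does not include Chen. So d(Ravi,Chen) = 4.

4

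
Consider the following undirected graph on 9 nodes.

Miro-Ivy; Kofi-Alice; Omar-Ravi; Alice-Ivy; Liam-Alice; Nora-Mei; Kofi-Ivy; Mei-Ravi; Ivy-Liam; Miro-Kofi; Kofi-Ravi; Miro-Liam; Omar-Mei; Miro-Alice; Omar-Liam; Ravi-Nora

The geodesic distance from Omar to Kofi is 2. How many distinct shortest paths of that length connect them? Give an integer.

The shortest distance is 2, and the only length-2 path is Omar–Ravi–Kofi. So there is exactly 1 shortest path.

1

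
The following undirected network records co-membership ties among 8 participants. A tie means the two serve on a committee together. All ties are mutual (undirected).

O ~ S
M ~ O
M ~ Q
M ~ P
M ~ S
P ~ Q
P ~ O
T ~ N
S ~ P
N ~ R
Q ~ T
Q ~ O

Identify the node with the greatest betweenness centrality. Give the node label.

Unnormalized betweenness of each node: M:4/3, N:6, O:4/3, P:4/3, Q:12, R:0, S:0, T:10.
Q has the largest value, 12, making it the main broker — the node through which the most shortest paths run.

Q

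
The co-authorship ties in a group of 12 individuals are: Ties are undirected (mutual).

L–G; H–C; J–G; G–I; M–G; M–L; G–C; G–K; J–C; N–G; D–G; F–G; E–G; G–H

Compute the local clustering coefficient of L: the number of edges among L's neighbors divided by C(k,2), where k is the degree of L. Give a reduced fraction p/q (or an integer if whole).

1

L's neighbors: G and M (k = 2).
Possible neighbor pairs: C(2,2) = 1. Edges among them: G–M → e = 1.
Clustering(L) = 1/1.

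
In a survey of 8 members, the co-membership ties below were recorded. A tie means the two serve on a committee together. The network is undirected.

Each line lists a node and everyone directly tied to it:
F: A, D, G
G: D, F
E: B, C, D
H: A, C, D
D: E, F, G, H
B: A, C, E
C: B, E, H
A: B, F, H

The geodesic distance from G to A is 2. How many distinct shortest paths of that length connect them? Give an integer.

The shortest distance is 2, and the only length-2 path is G–F–A. So there is exactly 1 shortest path.

1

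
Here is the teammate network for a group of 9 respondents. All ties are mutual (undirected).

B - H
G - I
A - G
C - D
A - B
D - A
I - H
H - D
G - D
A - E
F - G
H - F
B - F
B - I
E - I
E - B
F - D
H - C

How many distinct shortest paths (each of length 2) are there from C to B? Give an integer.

The shortest distance is 2, and the only length-2 path is C–H–B. So there is exactly 1 shortest path.

1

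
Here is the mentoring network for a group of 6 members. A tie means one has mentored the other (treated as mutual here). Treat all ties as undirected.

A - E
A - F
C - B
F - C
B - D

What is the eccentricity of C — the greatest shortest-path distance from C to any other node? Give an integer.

Distances from C: A:2, B:1, D:2, E:3, F:1.
The largest is 3 (to E), so the eccentricity of C is 3.

3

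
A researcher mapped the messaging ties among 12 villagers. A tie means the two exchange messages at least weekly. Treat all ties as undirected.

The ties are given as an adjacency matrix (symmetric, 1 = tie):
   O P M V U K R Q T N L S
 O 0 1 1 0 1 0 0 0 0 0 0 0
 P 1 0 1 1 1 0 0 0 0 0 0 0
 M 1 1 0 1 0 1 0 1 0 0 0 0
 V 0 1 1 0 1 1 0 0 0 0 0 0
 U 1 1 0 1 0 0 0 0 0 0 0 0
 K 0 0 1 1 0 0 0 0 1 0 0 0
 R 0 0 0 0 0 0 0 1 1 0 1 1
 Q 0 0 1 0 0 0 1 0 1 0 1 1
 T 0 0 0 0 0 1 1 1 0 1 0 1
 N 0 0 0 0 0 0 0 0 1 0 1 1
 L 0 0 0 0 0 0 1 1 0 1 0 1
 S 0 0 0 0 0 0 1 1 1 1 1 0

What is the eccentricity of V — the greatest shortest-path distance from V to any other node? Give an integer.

3

Distances from V: K:1, L:3, M:1, N:3, O:2, P:1, Q:2, R:3, S:3, T:2, U:1.
The largest is 3 (to R, L, S, and N), so the eccentricity of V is 3.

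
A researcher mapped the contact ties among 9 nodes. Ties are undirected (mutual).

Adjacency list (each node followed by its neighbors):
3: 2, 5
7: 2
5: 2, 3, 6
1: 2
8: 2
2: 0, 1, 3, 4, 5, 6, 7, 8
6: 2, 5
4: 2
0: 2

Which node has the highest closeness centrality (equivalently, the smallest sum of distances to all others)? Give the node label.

2

Farness (sum of distances to all others) for each node — 0:15, 1:15, 2:8, 3:14, 4:15, 5:13, 6:14, 7:15, 8:15.
The smallest farness is 8, for 2, so 2 has the highest closeness.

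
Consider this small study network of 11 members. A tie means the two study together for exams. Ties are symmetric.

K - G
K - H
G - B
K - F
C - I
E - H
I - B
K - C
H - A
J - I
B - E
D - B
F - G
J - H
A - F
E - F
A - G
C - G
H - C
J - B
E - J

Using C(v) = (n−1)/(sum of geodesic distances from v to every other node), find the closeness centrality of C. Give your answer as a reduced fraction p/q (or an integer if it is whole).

Distances from C: A:2, B:2, D:3, E:2, F:2, G:1, H:1, I:1, J:2, K:1. Sum = 17.
n = 11, so closeness = 10/17.

10/17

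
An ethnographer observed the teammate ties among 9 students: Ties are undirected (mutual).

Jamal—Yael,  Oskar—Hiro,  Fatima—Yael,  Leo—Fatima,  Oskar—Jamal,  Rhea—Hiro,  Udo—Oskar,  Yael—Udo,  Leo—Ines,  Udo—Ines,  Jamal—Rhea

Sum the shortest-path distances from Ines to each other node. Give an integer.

18

Distances from Ines: Fatima:2, Hiro:3, Jamal:3, Leo:1, Oskar:2, Rhea:4, Udo:1, Yael:2.
Sum = 2 + 3 + 3 + 1 + 2 + 4 + 1 + 2 = 18.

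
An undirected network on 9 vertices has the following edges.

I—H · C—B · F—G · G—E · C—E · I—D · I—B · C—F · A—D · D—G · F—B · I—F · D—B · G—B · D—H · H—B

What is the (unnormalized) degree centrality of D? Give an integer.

D is directly tied to A, B, G, H, and I. That is 5 neighbors, so the degree of D is 5.

5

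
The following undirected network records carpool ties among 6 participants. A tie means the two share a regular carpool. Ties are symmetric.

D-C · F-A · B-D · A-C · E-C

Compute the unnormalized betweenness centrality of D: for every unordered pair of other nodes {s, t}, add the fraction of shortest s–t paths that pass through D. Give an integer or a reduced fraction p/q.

Pairs whose geodesics pass through D — E–B: 1; F–B: 1; B–C: 1; B–A: 1.
All other pairs contribute 0.
Summing the contributions gives betweenness(D) = 4.

4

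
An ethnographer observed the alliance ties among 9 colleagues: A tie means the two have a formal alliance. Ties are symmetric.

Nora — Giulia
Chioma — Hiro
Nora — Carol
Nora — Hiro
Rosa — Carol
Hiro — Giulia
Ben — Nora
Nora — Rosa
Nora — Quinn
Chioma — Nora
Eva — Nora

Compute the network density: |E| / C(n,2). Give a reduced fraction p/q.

There are 11 edges and 9 nodes, so the maximum possible is C(9,2) = 36.
Density = 11/36.

11/36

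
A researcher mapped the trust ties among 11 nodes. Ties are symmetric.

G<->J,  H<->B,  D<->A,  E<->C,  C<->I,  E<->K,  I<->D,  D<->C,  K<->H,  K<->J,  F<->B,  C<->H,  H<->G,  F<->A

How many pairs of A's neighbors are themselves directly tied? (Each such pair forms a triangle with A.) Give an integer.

A's neighbors are D and F, but none of them are tied to each other, so no triangle contains A.

0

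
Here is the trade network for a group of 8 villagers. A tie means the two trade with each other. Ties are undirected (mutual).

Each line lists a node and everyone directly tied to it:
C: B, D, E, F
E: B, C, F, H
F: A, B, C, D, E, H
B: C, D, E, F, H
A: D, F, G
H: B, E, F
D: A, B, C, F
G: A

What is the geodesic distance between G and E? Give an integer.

One shortest route is G – A – F – E, which uses 3 edges, and at distance 2 from G we only reach {D, F}, which does not include E. So d(G,E) = 3.

3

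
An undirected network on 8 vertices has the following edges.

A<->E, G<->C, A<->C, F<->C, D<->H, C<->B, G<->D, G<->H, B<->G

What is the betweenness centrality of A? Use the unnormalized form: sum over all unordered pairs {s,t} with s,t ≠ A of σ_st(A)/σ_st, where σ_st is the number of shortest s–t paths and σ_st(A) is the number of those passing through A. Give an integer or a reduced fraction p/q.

Pairs whose geodesics pass through A — E–D: 1; E–H: 1; E–C: 1; E–G: 1; E–B: 1; E–F: 1.
All other pairs contribute 0.
Summing the contributions gives betweenness(A) = 6.

6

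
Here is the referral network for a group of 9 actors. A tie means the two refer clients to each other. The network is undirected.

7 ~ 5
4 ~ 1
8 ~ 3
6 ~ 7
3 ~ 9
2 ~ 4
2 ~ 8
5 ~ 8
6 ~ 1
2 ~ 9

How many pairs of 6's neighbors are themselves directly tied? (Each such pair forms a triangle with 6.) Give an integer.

0

6's neighbors are 1 and 7, but none of them are tied to each other, so no triangle contains 6.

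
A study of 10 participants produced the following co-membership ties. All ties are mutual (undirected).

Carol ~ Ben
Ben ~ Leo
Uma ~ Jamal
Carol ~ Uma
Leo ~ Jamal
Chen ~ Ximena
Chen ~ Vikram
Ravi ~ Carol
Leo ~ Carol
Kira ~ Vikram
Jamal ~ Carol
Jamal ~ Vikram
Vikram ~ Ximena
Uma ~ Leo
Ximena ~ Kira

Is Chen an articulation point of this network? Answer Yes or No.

No

Even without Chen, every remaining node can still reach every other (the residual graph is connected), so Chen is not a cut vertex.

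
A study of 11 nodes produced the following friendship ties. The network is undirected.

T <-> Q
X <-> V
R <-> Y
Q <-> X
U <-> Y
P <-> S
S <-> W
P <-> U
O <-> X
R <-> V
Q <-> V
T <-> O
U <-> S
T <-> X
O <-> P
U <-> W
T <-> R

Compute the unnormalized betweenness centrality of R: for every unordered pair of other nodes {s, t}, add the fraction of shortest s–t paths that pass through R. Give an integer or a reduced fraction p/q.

9

Pairs whose geodesics pass through R — U–Q: 2/4; U–T: 1/2; U–V: 1; W–Q: 2/6; W–T: 1/3; W–V: 1; S–V: 1/2; Y–X: 2/2; Y–Q: 2/2; Y–T: 1; Y–V: 1; Y–O: 1/2; T–V: 1/3.
All other pairs contribute 0.
Summing the contributions gives betweenness(R) = 9.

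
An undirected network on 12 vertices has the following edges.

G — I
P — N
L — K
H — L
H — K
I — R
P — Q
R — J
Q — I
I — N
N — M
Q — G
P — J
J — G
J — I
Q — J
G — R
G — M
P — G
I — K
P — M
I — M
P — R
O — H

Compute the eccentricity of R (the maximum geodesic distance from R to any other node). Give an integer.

Distances from R: G:1, H:3, I:1, J:1, K:2, L:3, M:2, N:2, O:4, P:1, Q:2.
The largest is 4 (to O), so the eccentricity of R is 4.

4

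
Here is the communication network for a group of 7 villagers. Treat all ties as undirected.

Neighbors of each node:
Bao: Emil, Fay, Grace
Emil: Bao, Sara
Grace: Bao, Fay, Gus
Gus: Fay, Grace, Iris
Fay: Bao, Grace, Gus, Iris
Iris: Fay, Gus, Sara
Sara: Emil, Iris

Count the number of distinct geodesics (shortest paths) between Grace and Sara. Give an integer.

3

The shortest distance is 3. The length-3 paths are: Grace–Gus–Iris–Sara; Grace–Fay–Iris–Sara; Grace–Bao–Emil–Sara.
That gives 3 distinct shortest paths.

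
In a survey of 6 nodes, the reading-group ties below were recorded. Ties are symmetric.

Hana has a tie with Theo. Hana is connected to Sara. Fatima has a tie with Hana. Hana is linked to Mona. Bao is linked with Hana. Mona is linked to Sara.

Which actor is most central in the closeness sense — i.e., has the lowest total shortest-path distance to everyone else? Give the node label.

Farness (sum of distances to all others) for each node — Bao:9, Fatima:9, Hana:5, Mona:8, Sara:8, Theo:9.
The smallest farness is 5, for Hana, so Hana has the highest closeness.

Hana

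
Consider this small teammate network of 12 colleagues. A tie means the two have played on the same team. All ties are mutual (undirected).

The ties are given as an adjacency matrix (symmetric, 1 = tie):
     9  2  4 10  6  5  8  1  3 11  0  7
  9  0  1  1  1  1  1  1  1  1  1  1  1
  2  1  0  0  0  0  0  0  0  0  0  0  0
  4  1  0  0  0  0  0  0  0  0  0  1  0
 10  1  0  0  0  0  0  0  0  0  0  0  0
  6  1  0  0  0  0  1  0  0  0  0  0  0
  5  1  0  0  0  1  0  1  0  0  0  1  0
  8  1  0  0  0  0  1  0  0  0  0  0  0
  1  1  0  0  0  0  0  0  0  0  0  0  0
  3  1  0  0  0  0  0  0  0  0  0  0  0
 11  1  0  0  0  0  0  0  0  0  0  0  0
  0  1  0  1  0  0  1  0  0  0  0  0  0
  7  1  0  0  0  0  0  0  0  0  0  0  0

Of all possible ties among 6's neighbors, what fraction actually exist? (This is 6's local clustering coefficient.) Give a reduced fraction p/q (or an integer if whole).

6's neighbors: 5 and 9 (k = 2).
Possible neighbor pairs: C(2,2) = 1. Edges among them: 5–9 → e = 1.
Clustering(6) = 1/1.

1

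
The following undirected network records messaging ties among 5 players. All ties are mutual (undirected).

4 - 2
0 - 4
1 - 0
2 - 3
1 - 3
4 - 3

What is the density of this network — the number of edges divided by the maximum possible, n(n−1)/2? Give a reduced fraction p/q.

There are 6 edges and 5 nodes, so the maximum possible is C(5,2) = 10.
Density = 6/10 = 3/5.

3/5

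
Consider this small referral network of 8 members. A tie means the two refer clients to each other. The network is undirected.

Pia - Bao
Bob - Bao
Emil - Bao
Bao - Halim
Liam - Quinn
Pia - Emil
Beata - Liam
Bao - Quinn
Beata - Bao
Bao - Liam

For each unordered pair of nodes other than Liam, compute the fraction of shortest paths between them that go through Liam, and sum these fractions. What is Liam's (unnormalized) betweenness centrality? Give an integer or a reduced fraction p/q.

Pairs whose geodesics pass through Liam — Quinn–Beata: 1/2.
All other pairs contribute 0.
Summing the contributions gives betweenness(Liam) = 1/2.

1/2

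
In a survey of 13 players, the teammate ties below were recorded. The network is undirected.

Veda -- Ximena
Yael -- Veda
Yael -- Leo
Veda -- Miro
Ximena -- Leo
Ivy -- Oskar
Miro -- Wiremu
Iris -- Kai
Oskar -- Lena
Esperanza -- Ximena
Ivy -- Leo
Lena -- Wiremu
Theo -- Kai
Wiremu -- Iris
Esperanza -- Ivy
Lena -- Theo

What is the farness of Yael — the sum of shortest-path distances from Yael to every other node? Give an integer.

Distances from Yael: Esperanza:3, Iris:4, Ivy:2, Kai:5, Lena:4, Leo:1, Miro:2, Oskar:3, Theo:5, Veda:1, Wiremu:3, Ximena:2.
Sum = 3 + 4 + 2 + 5 + 4 + 1 + 2 + 3 + 5 + 1 + 3 + 2 = 35.

35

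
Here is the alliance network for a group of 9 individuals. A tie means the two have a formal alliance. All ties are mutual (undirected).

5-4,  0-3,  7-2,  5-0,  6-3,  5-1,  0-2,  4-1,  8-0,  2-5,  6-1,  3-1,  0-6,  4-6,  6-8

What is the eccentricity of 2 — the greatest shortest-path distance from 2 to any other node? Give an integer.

Distances from 2: 0:1, 1:2, 3:2, 4:2, 5:1, 6:2, 7:1, 8:2.
The largest is 2 (to 4, 1, 3, 8, and 6), so the eccentricity of 2 is 2.

2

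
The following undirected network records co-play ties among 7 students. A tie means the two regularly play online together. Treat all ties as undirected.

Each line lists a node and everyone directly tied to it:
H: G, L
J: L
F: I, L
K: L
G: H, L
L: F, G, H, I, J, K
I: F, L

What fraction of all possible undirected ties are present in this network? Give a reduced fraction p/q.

8/21

There are 8 edges and 7 nodes, so the maximum possible is C(7,2) = 21.
Density = 8/21.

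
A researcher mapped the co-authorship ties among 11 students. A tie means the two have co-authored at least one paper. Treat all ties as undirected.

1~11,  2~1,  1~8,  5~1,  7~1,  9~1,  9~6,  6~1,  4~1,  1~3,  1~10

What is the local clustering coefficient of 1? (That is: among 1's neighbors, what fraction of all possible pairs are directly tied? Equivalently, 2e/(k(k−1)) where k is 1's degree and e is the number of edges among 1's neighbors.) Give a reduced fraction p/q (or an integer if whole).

1's neighbors: 2, 3, 4, 5, 6, 7, 8, 9, 10, and 11 (k = 10).
Possible neighbor pairs: C(10,2) = 45. Edges among them: 6–9 → e = 1.
Clustering(1) = 1/45.

1/45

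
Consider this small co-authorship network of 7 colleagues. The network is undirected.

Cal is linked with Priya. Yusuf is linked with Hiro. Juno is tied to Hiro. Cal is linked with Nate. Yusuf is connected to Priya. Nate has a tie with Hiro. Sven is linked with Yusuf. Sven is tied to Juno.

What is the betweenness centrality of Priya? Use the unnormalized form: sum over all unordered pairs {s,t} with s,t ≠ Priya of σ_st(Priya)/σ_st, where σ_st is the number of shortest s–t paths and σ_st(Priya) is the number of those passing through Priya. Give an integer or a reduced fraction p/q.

2

Pairs whose geodesics pass through Priya — Cal–Yusuf: 1; Cal–Sven: 1.
All other pairs contribute 0.
Summing the contributions gives betweenness(Priya) = 2.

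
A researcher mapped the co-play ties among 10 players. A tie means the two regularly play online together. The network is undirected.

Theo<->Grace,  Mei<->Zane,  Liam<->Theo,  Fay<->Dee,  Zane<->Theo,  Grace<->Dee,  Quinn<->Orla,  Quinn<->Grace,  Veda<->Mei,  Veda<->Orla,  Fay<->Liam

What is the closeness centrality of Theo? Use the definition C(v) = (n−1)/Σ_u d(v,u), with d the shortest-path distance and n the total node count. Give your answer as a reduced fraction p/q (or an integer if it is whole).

9/17

Distances from Theo: Dee:2, Fay:2, Grace:1, Liam:1, Mei:2, Orla:3, Quinn:2, Veda:3, Zane:1. Sum = 17.
n = 10, so closeness = 9/17.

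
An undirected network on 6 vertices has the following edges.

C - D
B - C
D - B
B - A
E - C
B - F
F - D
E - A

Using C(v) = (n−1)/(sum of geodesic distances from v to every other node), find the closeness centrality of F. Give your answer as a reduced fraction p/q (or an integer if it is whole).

5/9

Distances from F: A:2, B:1, C:2, D:1, E:3. Sum = 9.
n = 6, so closeness = 5/9.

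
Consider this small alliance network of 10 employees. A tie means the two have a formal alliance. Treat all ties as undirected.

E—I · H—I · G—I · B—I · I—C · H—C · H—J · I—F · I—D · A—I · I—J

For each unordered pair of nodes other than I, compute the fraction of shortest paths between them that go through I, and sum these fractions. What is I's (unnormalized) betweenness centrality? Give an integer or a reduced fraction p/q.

67/2

Pairs whose geodesics pass through I — H–D: 1; H–E: 1; H–B: 1; H–A: 1; H–G: 1; H–F: 1; D–J: 1; D–E: 1; D–B: 1; D–A: 1; D–C: 1; D–G: 1; D–F: 1; J–E: 1 … (+20 more pairs).
All other pairs contribute 0.
Summing the contributions gives betweenness(I) = 67/2.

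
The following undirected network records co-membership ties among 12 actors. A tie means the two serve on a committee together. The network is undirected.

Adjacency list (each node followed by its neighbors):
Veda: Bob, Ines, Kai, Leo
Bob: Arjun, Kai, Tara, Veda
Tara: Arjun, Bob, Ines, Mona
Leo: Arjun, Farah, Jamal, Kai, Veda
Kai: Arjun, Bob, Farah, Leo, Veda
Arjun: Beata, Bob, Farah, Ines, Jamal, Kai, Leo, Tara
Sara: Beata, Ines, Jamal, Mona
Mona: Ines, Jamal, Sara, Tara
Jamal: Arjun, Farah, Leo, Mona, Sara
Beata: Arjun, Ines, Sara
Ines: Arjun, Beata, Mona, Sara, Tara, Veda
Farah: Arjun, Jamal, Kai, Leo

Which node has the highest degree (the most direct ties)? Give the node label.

Arjun

Degrees — Arjun:8, Beata:3, Bob:4, Farah:4, Ines:6, Jamal:5, Kai:5, Leo:5, Mona:4, Sara:4, Tara:4, Veda:4.
The maximum is 8, attained only by Arjun.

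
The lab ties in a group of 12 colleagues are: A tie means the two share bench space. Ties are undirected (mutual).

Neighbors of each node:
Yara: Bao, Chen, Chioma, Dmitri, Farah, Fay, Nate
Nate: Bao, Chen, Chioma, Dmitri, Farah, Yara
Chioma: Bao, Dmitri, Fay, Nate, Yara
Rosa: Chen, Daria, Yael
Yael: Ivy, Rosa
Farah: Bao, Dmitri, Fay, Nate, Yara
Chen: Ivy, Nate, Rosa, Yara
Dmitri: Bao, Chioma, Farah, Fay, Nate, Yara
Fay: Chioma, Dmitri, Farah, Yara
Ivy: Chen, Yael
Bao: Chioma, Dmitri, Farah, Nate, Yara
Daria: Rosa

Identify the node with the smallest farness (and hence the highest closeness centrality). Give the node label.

Farness (sum of distances to all others) for each node — Bao:23, Chen:18, Chioma:23, Daria:34, Dmitri:22, Farah:23, Fay:24, Ivy:26, Nate:18, Rosa:24, Yael:32, Yara:17.
The smallest farness is 17, for Yara, so Yara has the highest closeness.

Yara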